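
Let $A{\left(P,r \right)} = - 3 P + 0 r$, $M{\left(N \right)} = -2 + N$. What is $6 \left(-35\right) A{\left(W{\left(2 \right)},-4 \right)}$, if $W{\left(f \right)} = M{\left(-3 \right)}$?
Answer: $-3150$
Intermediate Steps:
$W{\left(f \right)} = -5$ ($W{\left(f \right)} = -2 - 3 = -5$)
$A{\left(P,r \right)} = - 3 P$ ($A{\left(P,r \right)} = - 3 P + 0 = - 3 P$)
$6 \left(-35\right) A{\left(W{\left(2 \right)},-4 \right)} = 6 \left(-35\right) \left(\left(-3\right) \left(-5\right)\right) = \left(-210\right) 15 = -3150$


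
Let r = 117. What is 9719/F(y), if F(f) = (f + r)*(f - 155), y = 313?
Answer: 9719/67940 ≈ 0.14305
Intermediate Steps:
F(f) = (-155 + f)*(117 + f) (F(f) = (f + 117)*(f - 155) = (117 + f)*(-155 + f) = (-155 + f)*(117 + f))
9719/F(y) = 9719/(-18135 + 313**2 - 38*313) = 9719/(-18135 + 97969 - 11894) = 9719/67940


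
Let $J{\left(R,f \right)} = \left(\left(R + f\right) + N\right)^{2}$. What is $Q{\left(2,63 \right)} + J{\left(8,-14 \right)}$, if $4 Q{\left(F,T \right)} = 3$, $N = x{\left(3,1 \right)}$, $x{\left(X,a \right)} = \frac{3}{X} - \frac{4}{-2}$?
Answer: $\frac{39}{4} \approx 9.75$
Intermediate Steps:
$x{\left(X,a \right)} = 2 + \frac{3}{X}$ ($x{\left(X,a \right)} = \frac{3}{X} - -2 = \frac{3}{X} + 2 = 2 + \frac{3}{X}$)
$N = 3$ ($N = 2 + \frac{3}{3} = 2 + 3 \cdot \frac{1}{3} = 2 + 1 = 3$)
$Q{\left(F,T \right)} = \frac{3}{4}$ ($Q{\left(F,T \right)} = \frac{1}{4} \cdot 3 = \frac{3}{4}$)
$J{\left(R,f \right)} = \left(3 + R + f\right)^{2}$ ($J{\left(R,f \right)} = \left(\left(R + f\right) + 3\right)^{2} = \left(3 + R + f\right)^{2}$)
$Q{\left(2,63 \right)} + J{\left(8,-14 \right)} = \frac{3}{4} + \left(3 + 8 - 14\right)^{2} = \frac{3}{4} + \left(-3\right)^{2} = \frac{3}{4} + 9 = \frac{39}{4}$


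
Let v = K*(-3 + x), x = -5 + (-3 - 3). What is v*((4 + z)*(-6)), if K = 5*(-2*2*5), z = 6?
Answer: -84000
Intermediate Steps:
x = -11 (x = -5 - 6 = -11)
K = -100 (K = 5*(-4*5) = 5*(-20) = -100)
v = 1400 (v = -100*(-3 - 11) = -100*(-14) = 1400)
v*((4 + z)*(-6)) = 1400*((4 + 6)*(-6)) = 1400*(10*(-6)) = 1400*(-60) = -84000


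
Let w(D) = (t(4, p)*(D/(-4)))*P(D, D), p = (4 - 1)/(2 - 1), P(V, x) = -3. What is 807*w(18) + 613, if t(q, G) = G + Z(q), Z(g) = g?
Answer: 153749/2 ≈ 76875.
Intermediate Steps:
p = 3 (p = 3/1 = 3*1 = 3)
t(q, G) = G + q
w(D) = 21*D/4 (w(D) = ((3 + 4)*(D/(-4)))*(-3) = (7*(D*(-¼)))*(-3) = (7*(-D/4))*(-3) = -7*D/4*(-3) = 21*D/4)
807*w(18) + 613 = 807*((21/4)*18) + 613 = 807*(189/2) + 613 = 152523/2 + 613 = 153749/2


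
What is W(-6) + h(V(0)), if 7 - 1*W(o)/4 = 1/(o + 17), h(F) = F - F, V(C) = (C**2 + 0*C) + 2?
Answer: 304/11 ≈ 27.636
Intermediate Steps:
V(C) = 2 + C**2 (V(C) = (C**2 + 0) + 2 = C**2 + 2 = 2 + C**2)
h(F) = 0
W(o) = 28 - 4/(17 + o) (W(o) = 28 - 4/(o + 17) = 28 - 4/(17 + o))
W(-6) + h(V(0)) = 4*(118 + 7*(-6))/(17 - 6) + 0 = 4*(118 - 42)/11 + 0 = 4*(1/11)*76 + 0 = 304/11 + 0 = 304/11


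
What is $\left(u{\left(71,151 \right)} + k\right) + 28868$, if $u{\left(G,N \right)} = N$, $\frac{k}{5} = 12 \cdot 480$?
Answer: $57819$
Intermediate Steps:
$k = 28800$ ($k = 5 \cdot 12 \cdot 480 = 5 \cdot 5760 = 28800$)
$\left(u{\left(71,151 \right)} + k\right) + 28868 = \left(151 + 28800\right) + 28868 = 28951 + 28868 = 57819$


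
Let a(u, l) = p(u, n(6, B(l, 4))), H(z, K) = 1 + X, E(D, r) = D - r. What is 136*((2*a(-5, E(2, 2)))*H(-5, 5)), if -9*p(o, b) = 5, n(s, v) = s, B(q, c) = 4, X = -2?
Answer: 1360/9 ≈ 151.11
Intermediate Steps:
H(z, K) = -1 (H(z, K) = 1 - 2 = -1)
p(o, b) = -5/9 (p(o, b) = -⅑*5 = -5/9)
a(u, l) = -5/9
136*((2*a(-5, E(2, 2)))*H(-5, 5)) = 136*((2*(-5/9))*(-1)) = 136*(-10/9*(-1)) = 136*(10/9) = 1360/9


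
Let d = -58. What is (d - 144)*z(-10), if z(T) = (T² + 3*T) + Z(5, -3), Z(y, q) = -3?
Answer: -13534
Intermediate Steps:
z(T) = -3 + T² + 3*T (z(T) = (T² + 3*T) - 3 = -3 + T² + 3*T)
(d - 144)*z(-10) = (-58 - 144)*(-3 + (-10)² + 3*(-10)) = -202*(-3 + 100 - 30) = -202*67 = -13534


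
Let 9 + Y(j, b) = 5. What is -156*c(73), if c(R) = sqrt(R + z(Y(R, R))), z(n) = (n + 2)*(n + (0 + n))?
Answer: -156*sqrt(89) ≈ -1471.7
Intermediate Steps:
Y(j, b) = -4 (Y(j, b) = -9 + 5 = -4)
z(n) = 2*n*(2 + n) (z(n) = (2 + n)*(n + n) = (2 + n)*(2*n) = 2*n*(2 + n))
c(R) = sqrt(16 + R) (c(R) = sqrt(R + 2*(-4)*(2 - 4)) = sqrt(R + 2*(-4)*(-2)) = sqrt(R + 16) = sqrt(16 + R))
-156*c(73) = -156*sqrt(16 + 73) = -156*sqrt(89)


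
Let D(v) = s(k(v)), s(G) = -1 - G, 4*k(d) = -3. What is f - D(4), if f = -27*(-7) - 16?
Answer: 693/4 ≈ 173.25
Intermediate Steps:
k(d) = -¾ (k(d) = (¼)*(-3) = -¾)
D(v) = -¼ (D(v) = -1 - 1*(-¾) = -1 + ¾ = -¼)
f = 173 (f = 189 - 16 = 173)
f - D(4) = 173 - 1*(-¼) = 173 + ¼ = 693/4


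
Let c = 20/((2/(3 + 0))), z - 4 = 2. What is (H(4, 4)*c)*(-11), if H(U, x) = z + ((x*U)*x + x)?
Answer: -24420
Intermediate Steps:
z = 6 (z = 4 + 2 = 6)
H(U, x) = 6 + x + U*x² (H(U, x) = 6 + ((x*U)*x + x) = 6 + ((U*x)*x + x) = 6 + (U*x² + x) = 6 + (x + U*x²) = 6 + x + U*x²)
c = 30 (c = 20/((2/3)) = 20/((2*(⅓))) = 20/(⅔) = 20*(3/2) = 30)
(H(4, 4)*c)*(-11) = ((6 + 4 + 4*4²)*30)*(-11) = ((6 + 4 + 4*16)*30)*(-11) = ((6 + 4 + 64)*30)*(-11) = (74*30)*(-11) = 2220*(-11) = -24420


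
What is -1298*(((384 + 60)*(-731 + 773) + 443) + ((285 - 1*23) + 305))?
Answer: -25516084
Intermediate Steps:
-1298*(((384 + 60)*(-731 + 773) + 443) + ((285 - 1*23) + 305)) = -1298*((444*42 + 443) + ((285 - 23) + 305)) = -1298*((18648 + 443) + (262 + 305)) = -1298*(19091 + 567) = -1298*19658 = -25516084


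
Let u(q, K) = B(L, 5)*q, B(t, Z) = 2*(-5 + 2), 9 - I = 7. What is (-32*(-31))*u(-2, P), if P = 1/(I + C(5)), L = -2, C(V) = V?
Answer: 11904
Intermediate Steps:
I = 2 (I = 9 - 1*7 = 9 - 7 = 2)
B(t, Z) = -6 (B(t, Z) = 2*(-3) = -6)
P = 1/7 (P = 1/(2 + 5) = 1/7 ≈ 0.14286)
u(q, K) = -6*q
(-32*(-31))*u(-2, P) = (-32*(-31))*(-6*(-2)) = 992*12 = 11904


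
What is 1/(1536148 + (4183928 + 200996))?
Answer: 1/5921072 ≈ 1.6889e-7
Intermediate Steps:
1/(1536148 + (4183928 + 200996)) = 1/(1536148 + 4384924) = 1/5921072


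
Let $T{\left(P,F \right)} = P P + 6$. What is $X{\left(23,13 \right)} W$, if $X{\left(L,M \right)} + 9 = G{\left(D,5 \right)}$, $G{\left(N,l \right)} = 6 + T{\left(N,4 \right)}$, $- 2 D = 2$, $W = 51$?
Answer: $204$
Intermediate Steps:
$D = -1$ ($D = \left(- \frac{1}{2}\right) 2 = -1$)
$T{\left(P,F \right)} = 6 + P^{2}$ ($T{\left(P,F \right)} = P^{2} + 6 = 6 + P^{2}$)
$G{\left(N,l \right)} = 12 + N^{2}$ ($G{\left(N,l \right)} = 6 + \left(6 + N^{2}\right) = 12 + N^{2}$)
$X{\left(L,M \right)} = 4$ ($X{\left(L,M \right)} = -9 + \left(12 + \left(-1\right)^{2}\right) = -9 + \left(12 + 1\right) = -9 + 13 = 4$)
$X{\left(23,13 \right)} W = 4 \cdot 51 = 204$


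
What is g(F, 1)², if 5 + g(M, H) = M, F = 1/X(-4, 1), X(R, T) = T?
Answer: 16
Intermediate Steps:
F = 1 (F = 1/1 = 1*1 = 1)
g(M, H) = -5 + M
g(F, 1)² = (-5 + 1)² = (-4)² = 16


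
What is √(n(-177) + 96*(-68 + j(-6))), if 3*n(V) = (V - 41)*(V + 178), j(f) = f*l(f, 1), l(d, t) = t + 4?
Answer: I*√85326/3 ≈ 97.369*I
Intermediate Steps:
l(d, t) = 4 + t
j(f) = 5*f (j(f) = f*(4 + 1) = f*5 = 5*f)
n(V) = (-41 + V)*(178 + V)/3 (n(V) = ((V - 41)*(V + 178))/3 = ((-41 + V)*(178 + V))/3 = (-41 + V)*(178 + V)/3)
√(n(-177) + 96*(-68 + j(-6))) = √((-7298/3 + (⅓)*(-177)² + (137/3)*(-177)) + 96*(-68 + 5*(-6))) = √((-7298/3 + (⅓)*31329 - 8083) + 96*(-68 - 30)) = √((-7298/3 + 10443 - 8083) + 96*(-98)) = √(-218/3 - 9408) = √(-28442/3) = I*√85326/3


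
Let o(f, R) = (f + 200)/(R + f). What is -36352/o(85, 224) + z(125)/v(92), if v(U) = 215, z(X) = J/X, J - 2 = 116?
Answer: -20125373758/510625 ≈ -39413.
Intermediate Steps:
J = 118 (J = 2 + 116 = 118)
z(X) = 118/X
o(f, R) = (200 + f)/(R + f)
-36352/o(85, 224) + z(125)/v(92) = -36352*(224 + 85)/(200 + 85) + (118/125)/215 = -36352/(285/309) + (118*(1/125))*(1/215) = -36352/((1/309)*285) + (118/125)*(1/215) = -36352/95/103 + 118/26875 = -36352*103/95 + 118/26875 = -3744256/95 + 118/26875 = -20125373758/510625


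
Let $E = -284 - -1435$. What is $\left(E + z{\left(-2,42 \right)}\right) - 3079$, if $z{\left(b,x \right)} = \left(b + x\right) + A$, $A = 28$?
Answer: $-1860$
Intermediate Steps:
$z{\left(b,x \right)} = 28 + b + x$ ($z{\left(b,x \right)} = \left(b + x\right) + 28 = 28 + b + x$)
$E = 1151$ ($E = -284 + 1435 = 1151$)
$\left(E + z{\left(-2,42 \right)}\right) - 3079 = \left(1151 + \left(28 - 2 + 42\right)\right) - 3079 = \left(1151 + 68\right) - 3079 = 1219 - 3079 = -1860$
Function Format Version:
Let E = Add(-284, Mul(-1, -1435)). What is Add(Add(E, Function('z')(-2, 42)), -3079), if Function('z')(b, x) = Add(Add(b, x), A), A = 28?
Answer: -1860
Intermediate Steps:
Function('z')(b, x) = Add(28, b, x) (Function('z')(b, x) = Add(Add(b, x), 28) = Add(28, b, x))
E = 1151 (E = Add(-284, 1435) = 1151)
Add(Add(E, Function('z')(-2, 42)), -3079) = Add(Add(1151, Add(28, -2, 42)), -3079) = Add(Add(1151, 68), -3079) = Add(1219, -3079) = -1860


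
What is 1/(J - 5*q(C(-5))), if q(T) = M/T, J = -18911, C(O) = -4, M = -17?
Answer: -4/75729 ≈ -5.2820e-5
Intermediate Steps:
q(T) = -17/T
1/(J - 5*q(C(-5))) = 1/(-18911 - (-85)/(-4)) = 1/(-18911 - (-85)*(-1)/4) = 1/(-18911 - 5*17/4) = 1/(-18911 - 85/4) = 1/(-75729/4) = -4/75729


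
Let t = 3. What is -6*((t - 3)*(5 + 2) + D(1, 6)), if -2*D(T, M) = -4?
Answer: -12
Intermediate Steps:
D(T, M) = 2 (D(T, M) = -1/2*(-4) = 2)
-6*((t - 3)*(5 + 2) + D(1, 6)) = -6*((3 - 3)*(5 + 2) + 2) = -6*(0*7 + 2) = -6*(0 + 2) = -6*2 = -12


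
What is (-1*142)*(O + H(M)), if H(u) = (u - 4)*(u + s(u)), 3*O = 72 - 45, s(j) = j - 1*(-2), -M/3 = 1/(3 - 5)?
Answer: 497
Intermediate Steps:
M = 3/2 (M = -3/(3 - 5) = -3/(-2) = -3*(-½) = 3/2 ≈ 1.5000)
s(j) = 2 + j (s(j) = j + 2 = 2 + j)
O = 9 (O = (72 - 45)/3 = (⅓)*27 = 9)
H(u) = (-4 + u)*(2 + 2*u) (H(u) = (u - 4)*(u + (2 + u)) = (-4 + u)*(2 + 2*u))
(-1*142)*(O + H(M)) = (-1*142)*(9 + (-8 - 6*3/2 + 2*(3/2)²)) = -142*(9 + (-8 - 9 + 2*(9/4))) = -142*(9 + (-8 - 9 + 9/2)) = -142*(9 - 25/2) = -142*(-7/2) = 497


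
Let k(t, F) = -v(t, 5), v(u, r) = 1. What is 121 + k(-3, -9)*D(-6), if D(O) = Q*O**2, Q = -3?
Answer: 229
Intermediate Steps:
D(O) = -3*O**2
k(t, F) = -1 (k(t, F) = -1*1 = -1)
121 + k(-3, -9)*D(-6) = 121 - (-3)*(-6)**2 = 121 - (-3)*36 = 121 - 1*(-108) = 121 + 108 = 229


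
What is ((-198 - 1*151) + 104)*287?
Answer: -70315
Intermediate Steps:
((-198 - 1*151) + 104)*287 = ((-198 - 151) + 104)*287 = (-349 + 104)*287 = -245*287 = -70315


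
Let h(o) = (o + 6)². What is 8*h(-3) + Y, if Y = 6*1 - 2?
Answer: 76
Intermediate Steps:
h(o) = (6 + o)²
Y = 4 (Y = 6 - 2 = 4)
8*h(-3) + Y = 8*(6 - 3)² + 4 = 8*3² + 4 = 8*9 + 4 = 72 + 4 = 76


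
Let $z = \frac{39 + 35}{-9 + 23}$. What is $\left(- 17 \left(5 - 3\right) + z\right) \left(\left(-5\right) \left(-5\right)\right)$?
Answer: $- \frac{5025}{7} \approx -717.86$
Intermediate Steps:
$z = \frac{37}{7}$ ($z = \frac{74}{14} = 74 \cdot \frac{1}{14} = \frac{37}{7} \approx 5.2857$)
$\left(- 17 \left(5 - 3\right) + z\right) \left(\left(-5\right) \left(-5\right)\right) = \left(- 17 \left(5 - 3\right) + \frac{37}{7}\right) \left(\left(-5\right) \left(-5\right)\right) = \left(\left(-17\right) 2 + \frac{37}{7}\right) 25 = \left(-34 + \frac{37}{7}\right) 25 = \left(- \frac{201}{7}\right) 25 = - \frac{5025}{7}$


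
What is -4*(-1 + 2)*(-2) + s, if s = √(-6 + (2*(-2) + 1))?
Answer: 8 + 3*I ≈ 8.0 + 3.0*I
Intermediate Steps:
s = 3*I (s = √(-6 + (-4 + 1)) = √(-6 - 3) = √(-9) = 3*I ≈ 3.0*I)
-4*(-1 + 2)*(-2) + s = -4*(-1 + 2)*(-2) + 3*I = -4*1*(-2) + 3*I = -4*(-2) + 3*I = 8 + 3*I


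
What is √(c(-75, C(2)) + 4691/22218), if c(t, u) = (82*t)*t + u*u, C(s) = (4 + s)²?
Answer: √431627772198/966 ≈ 680.11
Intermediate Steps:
c(t, u) = u² + 82*t² (c(t, u) = 82*t² + u² = u² + 82*t²)
√(c(-75, C(2)) + 4691/22218) = √((((4 + 2)²)² + 82*(-75)²) + 4691/22218) = √(((6²)² + 82*5625) + 4691*(1/22218)) = √((36² + 461250) + 4691/22218) = √((1296 + 461250) + 4691/22218) = √(462546 + 4691/22218) = √(10276851719/22218) = √431627772198/966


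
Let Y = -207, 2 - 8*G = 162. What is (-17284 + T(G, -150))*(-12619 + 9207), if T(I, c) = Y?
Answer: 59679292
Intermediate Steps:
G = -20 (G = 1/4 - 1/8*162 = 1/4 - 81/4 = -20)
T(I, c) = -207
(-17284 + T(G, -150))*(-12619 + 9207) = (-17284 - 207)*(-12619 + 9207) = -17491*(-3412) = 59679292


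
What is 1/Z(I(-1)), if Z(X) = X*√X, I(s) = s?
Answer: I ≈ 1.0*I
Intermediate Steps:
Z(X) = X^(3/2)
1/Z(I(-1)) = 1/((-1)^(3/2)) = 1/(-I) = I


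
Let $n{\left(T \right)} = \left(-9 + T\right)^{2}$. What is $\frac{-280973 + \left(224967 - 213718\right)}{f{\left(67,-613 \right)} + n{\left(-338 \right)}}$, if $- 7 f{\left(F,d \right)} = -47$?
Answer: $- \frac{314678}{140485} \approx -2.2399$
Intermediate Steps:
$f{\left(F,d \right)} = \frac{47}{7}$ ($f{\left(F,d \right)} = \left(- \frac{1}{7}\right) \left(-47\right) = \frac{47}{7}$)
$\frac{-280973 + \left(224967 - 213718\right)}{f{\left(67,-613 \right)} + n{\left(-338 \right)}} = \frac{-280973 + \left(224967 - 213718\right)}{\frac{47}{7} + \left(-9 - 338\right)^{2}} = \frac{-280973 + \left(224967 - 213718\right)}{\frac{47}{7} + \left(-347\right)^{2}} = \frac{-280973 + 11249}{\frac{47}{7} + 120409} = - \frac{269724}{\frac{842910}{7}} = \left(-269724\right) \frac{7}{842910} = - \frac{314678}{140485}$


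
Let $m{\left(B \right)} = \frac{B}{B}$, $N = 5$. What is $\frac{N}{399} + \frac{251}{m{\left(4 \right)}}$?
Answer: $\frac{100154}{399} \approx 251.01$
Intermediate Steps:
$m{\left(B \right)} = 1$
$\frac{N}{399} + \frac{251}{m{\left(4 \right)}} = \frac{5}{399} + \frac{251}{1} = 5 \cdot \frac{1}{399} + 251 \cdot 1 = \frac{5}{399} + 251 = \frac{100154}{399}$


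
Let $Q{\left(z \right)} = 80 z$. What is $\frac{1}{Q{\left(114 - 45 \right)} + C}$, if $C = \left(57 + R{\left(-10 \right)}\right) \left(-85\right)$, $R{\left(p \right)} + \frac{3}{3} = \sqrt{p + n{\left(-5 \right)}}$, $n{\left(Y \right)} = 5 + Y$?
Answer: $\frac{i}{5 \left(17 \sqrt{10} + 152 i\right)} \approx 0.0011695 + 0.00041362 i$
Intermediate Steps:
$R{\left(p \right)} = -1 + \sqrt{p}$ ($R{\left(p \right)} = -1 + \sqrt{p + \left(5 - 5\right)} = -1 + \sqrt{p + 0} = -1 + \sqrt{p}$)
$C = -4760 - 85 i \sqrt{10}$ ($C = \left(57 - \left(1 - \sqrt{-10}\right)\right) \left(-85\right) = \left(57 - \left(1 - i \sqrt{10}\right)\right) \left(-85\right) = \left(56 + i \sqrt{10}\right) \left(-85\right) = -4760 - 85 i \sqrt{10} \approx -4760.0 - 268.79 i$)
$\frac{1}{Q{\left(114 - 45 \right)} + C} = \frac{1}{80 \left(114 - 45\right) - \left(4760 + 85 i \sqrt{10}\right)} = \frac{1}{80 \cdot 69 - \left(4760 + 85 i \sqrt{10}\right)} = \frac{1}{5520 - \left(4760 + 85 i \sqrt{10}\right)} = \frac{1}{760 - 85 i \sqrt{10}}$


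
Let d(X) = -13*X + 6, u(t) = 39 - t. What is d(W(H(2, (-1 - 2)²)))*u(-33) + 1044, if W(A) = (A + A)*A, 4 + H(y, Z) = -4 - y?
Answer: -185724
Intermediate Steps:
H(y, Z) = -8 - y (H(y, Z) = -4 + (-4 - y) = -8 - y)
W(A) = 2*A² (W(A) = (2*A)*A = 2*A²)
d(X) = 6 - 13*X
d(W(H(2, (-1 - 2)²)))*u(-33) + 1044 = (6 - 26*(-8 - 1*2)²)*(39 - 1*(-33)) + 1044 = (6 - 26*(-8 - 2)²)*(39 + 33) + 1044 = (6 - 26*(-10)²)*72 + 1044 = (6 - 26*100)*72 + 1044 = (6 - 13*200)*72 + 1044 = (6 - 2600)*72 + 1044 = -2594*72 + 1044 = -186768 + 1044 = -185724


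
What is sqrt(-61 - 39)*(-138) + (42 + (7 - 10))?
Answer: 39 - 1380*I ≈ 39.0 - 1380.0*I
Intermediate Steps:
sqrt(-61 - 39)*(-138) + (42 + (7 - 10)) = sqrt(-100)*(-138) + (42 - 3) = (10*I)*(-138) + 39 = -1380*I + 39 = 39 - 1380*I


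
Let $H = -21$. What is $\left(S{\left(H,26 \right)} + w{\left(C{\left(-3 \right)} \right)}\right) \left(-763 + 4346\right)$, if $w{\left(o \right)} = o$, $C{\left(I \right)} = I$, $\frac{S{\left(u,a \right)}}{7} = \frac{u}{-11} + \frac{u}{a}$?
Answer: $\frac{4826301}{286} \approx 16875.0$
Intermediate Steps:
$S{\left(u,a \right)} = - \frac{7 u}{11} + \frac{7 u}{a}$ ($S{\left(u,a \right)} = 7 \left(\frac{u}{-11} + \frac{u}{a}\right) = 7 \left(u \left(- \frac{1}{11}\right) + \frac{u}{a}\right) = 7 \left(- \frac{u}{11} + \frac{u}{a}\right) = - \frac{7 u}{11} + \frac{7 u}{a}$)
$\left(S{\left(H,26 \right)} + w{\left(C{\left(-3 \right)} \right)}\right) \left(-763 + 4346\right) = \left(\frac{7}{11} \left(-21\right) \frac{1}{26} \left(11 - 26\right) - 3\right) \left(-763 + 4346\right) = \left(\frac{7}{11} \left(-21\right) \frac{1}{26} \left(11 - 26\right) - 3\right) 3583 = \left(\frac{7}{11} \left(-21\right) \frac{1}{26} \left(-15\right) - 3\right) 3583 = \left(\frac{2205}{286} - 3\right) 3583 = \frac{1347}{286} \cdot 3583 = \frac{4826301}{286}$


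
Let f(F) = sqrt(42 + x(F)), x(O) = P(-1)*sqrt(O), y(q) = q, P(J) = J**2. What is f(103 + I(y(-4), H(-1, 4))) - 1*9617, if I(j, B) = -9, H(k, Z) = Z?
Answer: -9617 + sqrt(42 + sqrt(94)) ≈ -9609.8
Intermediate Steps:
x(O) = sqrt(O) (x(O) = (-1)**2*sqrt(O) = 1*sqrt(O) = sqrt(O))
f(F) = sqrt(42 + sqrt(F))
f(103 + I(y(-4), H(-1, 4))) - 1*9617 = sqrt(42 + sqrt(103 - 9)) - 1*9617 = sqrt(42 + sqrt(94)) - 9617 = -9617 + sqrt(42 + sqrt(94))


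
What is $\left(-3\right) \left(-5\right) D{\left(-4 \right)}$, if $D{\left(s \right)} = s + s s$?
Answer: $180$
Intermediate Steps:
$D{\left(s \right)} = s + s^{2}$
$\left(-3\right) \left(-5\right) D{\left(-4 \right)} = \left(-3\right) \left(-5\right) \left(- 4 \left(1 - 4\right)\right) = 15 \left(\left(-4\right) \left(-3\right)\right) = 15 \cdot 12 = 180$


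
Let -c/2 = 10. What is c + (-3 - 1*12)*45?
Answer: -695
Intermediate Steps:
c = -20 (c = -2*10 = -20)
c + (-3 - 1*12)*45 = -20 + (-3 - 1*12)*45 = -20 + (-3 - 12)*45 = -20 - 15*45 = -20 - 675 = -695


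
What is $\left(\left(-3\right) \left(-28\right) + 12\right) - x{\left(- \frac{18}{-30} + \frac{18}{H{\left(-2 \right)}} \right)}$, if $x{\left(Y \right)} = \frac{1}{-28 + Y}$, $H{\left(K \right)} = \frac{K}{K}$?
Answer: $\frac{4517}{47} \approx 96.106$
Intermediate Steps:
$H{\left(K \right)} = 1$
$\left(\left(-3\right) \left(-28\right) + 12\right) - x{\left(- \frac{18}{-30} + \frac{18}{H{\left(-2 \right)}} \right)} = \left(\left(-3\right) \left(-28\right) + 12\right) - \frac{1}{-28 + \left(- \frac{18}{-30} + \frac{18}{1}\right)} = \left(84 + 12\right) - \frac{1}{-28 + \left(\left(-18\right) \left(- \frac{1}{30}\right) + 18 \cdot 1\right)} = 96 - \frac{1}{-28 + \left(\frac{3}{5} + 18\right)} = 96 - \frac{1}{-28 + \frac{93}{5}} = 96 - \frac{1}{- \frac{47}{5}} = 96 - - \frac{5}{47} = 96 + \frac{5}{47} = \frac{4517}{47}$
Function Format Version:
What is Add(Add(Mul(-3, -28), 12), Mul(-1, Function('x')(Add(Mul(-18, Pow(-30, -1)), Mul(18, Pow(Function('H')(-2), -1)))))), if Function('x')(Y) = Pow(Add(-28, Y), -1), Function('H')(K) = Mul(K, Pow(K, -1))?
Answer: Rational(4517, 47) ≈ 96.106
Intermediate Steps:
Function('H')(K) = 1
Add(Add(Mul(-3, -28), 12), Mul(-1, Function('x')(Add(Mul(-18, Pow(-30, -1)), Mul(18, Pow(Function('H')(-2), -1)))))) = Add(Add(Mul(-3, -28), 12), Mul(-1, Pow(Add(-28, Add(Mul(-18, Pow(-30, -1)), Mul(18, Pow(1, -1)))), -1))) = Add(Add(84, 12), Mul(-1, Pow(Add(-28, Add(Mul(-18, Rational(-1, 30)), Mul(18, 1))), -1))) = Add(96, Mul(-1, Pow(Add(-28, Add(Rational(3, 5), 18)), -1))) = Add(96, Mul(-1, Pow(Add(-28, Rational(93, 5)), -1))) = Add(96, Mul(-1, Pow(Rational(-47, 5), -1))) = Add(96, Mul(-1, Rational(-5, 47))) = Add(96, Rational(5, 47)) = Rational(4517, 47)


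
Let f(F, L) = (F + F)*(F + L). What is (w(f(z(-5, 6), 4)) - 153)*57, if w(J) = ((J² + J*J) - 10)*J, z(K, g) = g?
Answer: 196914879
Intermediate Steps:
f(F, L) = 2*F*(F + L) (f(F, L) = (2*F)*(F + L) = 2*F*(F + L))
w(J) = J*(-10 + 2*J²) (w(J) = ((J² + J²) - 10)*J = (2*J² - 10)*J = (-10 + 2*J²)*J = J*(-10 + 2*J²))
(w(f(z(-5, 6), 4)) - 153)*57 = (2*(2*6*(6 + 4))*(-5 + (2*6*(6 + 4))²) - 153)*57 = (2*(2*6*10)*(-5 + (2*6*10)²) - 153)*57 = (2*120*(-5 + 120²) - 153)*57 = (2*120*(-5 + 14400) - 153)*57 = (2*120*14395 - 153)*57 = (3454800 - 153)*57 = 3454647*57 = 196914879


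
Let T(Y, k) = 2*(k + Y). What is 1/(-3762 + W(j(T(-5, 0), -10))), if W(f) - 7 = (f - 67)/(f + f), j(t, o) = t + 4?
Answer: -12/44987 ≈ -0.00026674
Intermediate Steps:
T(Y, k) = 2*Y + 2*k (T(Y, k) = 2*(Y + k) = 2*Y + 2*k)
j(t, o) = 4 + t
W(f) = 7 + (-67 + f)/(2*f) (W(f) = 7 + (f - 67)/(f + f) = 7 + (-67 + f)/((2*f)) = 7 + (-67 + f)*(1/(2*f)) = 7 + (-67 + f)/(2*f))
1/(-3762 + W(j(T(-5, 0), -10))) = 1/(-3762 + (-67 + 15*(4 + (2*(-5) + 2*0)))/(2*(4 + (2*(-5) + 2*0)))) = 1/(-3762 + (-67 + 15*(4 + (-10 + 0)))/(2*(4 + (-10 + 0)))) = 1/(-3762 + (-67 + 15*(4 - 10))/(2*(4 - 10))) = 1/(-3762 + (1/2)*(-67 + 15*(-6))/(-6)) = 1/(-3762 + (1/2)*(-1/6)*(-67 - 90)) = 1/(-3762 + (1/2)*(-1/6)*(-157)) = 1/(-3762 + 157/12) = 1/(-44987/12) = -12/44987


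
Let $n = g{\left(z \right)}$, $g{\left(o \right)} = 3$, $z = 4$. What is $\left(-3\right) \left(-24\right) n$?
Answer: $216$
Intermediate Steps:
$n = 3$
$\left(-3\right) \left(-24\right) n = \left(-3\right) \left(-24\right) 3 = 72 \cdot 3 = 216$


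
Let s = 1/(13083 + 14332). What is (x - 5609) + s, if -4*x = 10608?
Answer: -226475314/27415 ≈ -8261.0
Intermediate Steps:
x = -2652 (x = -¼*10608 = -2652)
s = 1/27415 ≈ 3.6476e-5
(x - 5609) + s = (-2652 - 5609) + 1/27415 = -8261 + 1/27415 = -226475314/27415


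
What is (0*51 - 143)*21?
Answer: -3003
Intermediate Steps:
(0*51 - 143)*21 = (0 - 143)*21 = -143*21 = -3003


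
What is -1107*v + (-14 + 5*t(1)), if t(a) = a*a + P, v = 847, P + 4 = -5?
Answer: -937683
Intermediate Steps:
P = -9 (P = -4 - 5 = -9)
t(a) = -9 + a**2 (t(a) = a*a - 9 = a**2 - 9 = -9 + a**2)
-1107*v + (-14 + 5*t(1)) = -1107*847 + (-14 + 5*(-9 + 1**2)) = -937629 + (-14 + 5*(-9 + 1)) = -937629 + (-14 + 5*(-8)) = -937629 + (-14 - 40) = -937629 - 54 = -937683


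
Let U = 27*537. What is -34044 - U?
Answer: -48543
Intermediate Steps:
U = 14499
-34044 - U = -34044 - 1*14499 = -34044 - 14499 = -48543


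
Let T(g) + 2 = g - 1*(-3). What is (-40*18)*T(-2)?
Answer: 720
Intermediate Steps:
T(g) = 1 + g (T(g) = -2 + (g - 1*(-3)) = -2 + (g + 3) = -2 + (3 + g) = 1 + g)
(-40*18)*T(-2) = (-40*18)*(1 - 2) = -720*(-1) = 720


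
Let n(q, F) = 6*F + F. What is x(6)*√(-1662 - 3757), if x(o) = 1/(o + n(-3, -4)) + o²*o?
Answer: 4751*I*√5419/22 ≈ 15897.0*I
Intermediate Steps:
n(q, F) = 7*F
x(o) = o³ + 1/(-28 + o) (x(o) = 1/(o + 7*(-4)) + o²*o = 1/(o - 28) + o³ = 1/(-28 + o) + o³ = o³ + 1/(-28 + o))
x(6)*√(-1662 - 3757) = ((1 + 6⁴ - 28*6³)/(-28 + 6))*√(-1662 - 3757) = ((1 + 1296 - 28*216)/(-22))*√(-5419) = (-(1 + 1296 - 6048)/22)*(I*√5419) = (-1/22*(-4751))*(I*√5419) = 4751*(I*√5419)/22 = 4751*I*√5419/22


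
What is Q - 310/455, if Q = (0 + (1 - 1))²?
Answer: -62/91 ≈ -0.68132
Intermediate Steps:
Q = 0 (Q = (0 + 0)² = 0² = 0)
Q - 310/455 = 0 - 310/455 = 0 - 1*62/91 = 0 - 62/91 = -62/91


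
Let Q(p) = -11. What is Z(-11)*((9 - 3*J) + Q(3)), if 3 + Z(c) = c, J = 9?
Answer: 406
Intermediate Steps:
Z(c) = -3 + c
Z(-11)*((9 - 3*J) + Q(3)) = (-3 - 11)*((9 - 3*9) - 11) = -14*((9 - 27) - 11) = -14*(-18 - 11) = -14*(-29) = 406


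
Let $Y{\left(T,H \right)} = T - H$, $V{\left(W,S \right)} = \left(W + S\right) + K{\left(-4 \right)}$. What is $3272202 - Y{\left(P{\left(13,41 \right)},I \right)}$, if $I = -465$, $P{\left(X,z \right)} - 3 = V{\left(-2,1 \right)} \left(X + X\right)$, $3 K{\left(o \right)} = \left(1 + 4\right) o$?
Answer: $\frac{9815800}{3} \approx 3.2719 \cdot 10^{6}$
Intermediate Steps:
$K{\left(o \right)} = \frac{5 o}{3}$ ($K{\left(o \right)} = \frac{\left(1 + 4\right) o}{3} = \frac{5 o}{3}$)
$V{\left(W,S \right)} = - \frac{20}{3} + S + W$ ($V{\left(W,S \right)} = \left(W + S\right) + \frac{5}{3} \left(-4\right) = \left(S + W\right) - \frac{20}{3} = - \frac{20}{3} + S + W$)
$P{\left(X,z \right)} = 3 - \frac{46 X}{3}$ ($P{\left(X,z \right)} = 3 + \left(- \frac{20}{3} + 1 - 2\right) \left(X + X\right) = 3 - \frac{23 \cdot 2 X}{3} = 3 - \frac{46 X}{3}$)
$3272202 - Y{\left(P{\left(13,41 \right)},I \right)} = 3272202 - \left(\left(3 - \frac{598}{3}\right) - -465\right) = 3272202 - \left(\left(3 - \frac{598}{3}\right) + 465\right) = 3272202 - \left(- \frac{589}{3} + 465\right) = 3272202 - \frac{806}{3} = \frac{9815800}{3}$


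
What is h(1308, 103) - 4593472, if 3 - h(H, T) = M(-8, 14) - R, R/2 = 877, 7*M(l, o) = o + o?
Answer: -4591719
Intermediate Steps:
M(l, o) = 2*o/7 (M(l, o) = (o + o)/7 = (2*o)/7 = 2*o/7)
R = 1754 (R = 2*877 = 1754)
h(H, T) = 1753 (h(H, T) = 3 - ((2/7)*14 - 1*1754) = 3 - (4 - 1754) = 3 - 1*(-1750) = 3 + 1750 = 1753)
h(1308, 103) - 4593472 = 1753 - 4593472 = -4591719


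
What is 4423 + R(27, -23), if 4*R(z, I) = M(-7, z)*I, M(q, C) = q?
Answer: 17853/4 ≈ 4463.3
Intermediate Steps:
R(z, I) = -7*I/4 (R(z, I) = (-7*I)/4 = -7*I/4)
4423 + R(27, -23) = 4423 - 7/4*(-23) = 4423 + 161/4 = 17853/4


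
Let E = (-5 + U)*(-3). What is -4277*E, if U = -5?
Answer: -128310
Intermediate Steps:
E = 30 (E = (-5 - 5)*(-3) = -10*(-3) = 30)
-4277*E = -4277*30 = -128310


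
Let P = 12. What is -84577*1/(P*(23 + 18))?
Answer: -84577/492 ≈ -171.90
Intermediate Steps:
-84577*1/(P*(23 + 18)) = -84577*1/(12*(23 + 18)) = -84577/(12*41) = -84577/492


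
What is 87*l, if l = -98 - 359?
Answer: -39759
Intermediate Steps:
l = -457
87*l = 87*(-457) = -39759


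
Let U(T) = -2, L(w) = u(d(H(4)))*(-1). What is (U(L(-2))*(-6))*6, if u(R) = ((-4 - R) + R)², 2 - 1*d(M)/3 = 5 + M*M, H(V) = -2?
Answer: 72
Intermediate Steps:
d(M) = -9 - 3*M² (d(M) = 6 - 3*(5 + M*M) = 6 - 3*(5 + M²) = 6 + (-15 - 3*M²) = -9 - 3*M²)
u(R) = 16 (u(R) = (-4)² = 16)
L(w) = -16 (L(w) = 16*(-1) = -16)
(U(L(-2))*(-6))*6 = -2*(-6)*6 = 12*6 = 72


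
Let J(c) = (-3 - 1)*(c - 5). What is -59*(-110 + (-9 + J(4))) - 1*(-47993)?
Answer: 54778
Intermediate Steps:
J(c) = 20 - 4*c (J(c) = -4*(-5 + c) = 20 - 4*c)
-59*(-110 + (-9 + J(4))) - 1*(-47993) = -59*(-110 + (-9 + (20 - 4*4))) - 1*(-47993) = -59*(-110 + (-9 + (20 - 16))) + 47993 = -59*(-110 + (-9 + 4)) + 47993 = -59*(-110 - 5) + 47993 = -59*(-115) + 47993 = 6785 + 47993 = 54778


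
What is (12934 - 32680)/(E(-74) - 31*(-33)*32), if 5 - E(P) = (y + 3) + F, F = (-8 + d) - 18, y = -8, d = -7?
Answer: -19746/32779 ≈ -0.60240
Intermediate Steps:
F = -33 (F = (-8 - 7) - 18 = -15 - 18 = -33)
E(P) = 43 (E(P) = 5 - ((-8 + 3) - 33) = 5 - (-5 - 33) = 5 - 1*(-38) = 5 + 38 = 43)
(12934 - 32680)/(E(-74) - 31*(-33)*32) = (12934 - 32680)/(43 - 31*(-33)*32) = -19746/(43 + 1023*32) = -19746/(43 + 32736) = -19746/32779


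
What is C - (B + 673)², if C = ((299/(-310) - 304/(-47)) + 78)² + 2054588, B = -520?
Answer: 432668860819709/212284900 ≈ 2.0382e+6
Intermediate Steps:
C = 437638238043809/212284900 (C = ((299*(-1/310) - 304*(-1/47)) + 78)² + 2054588 = ((-299/310 + 304/47) + 78)² + 2054588 = (80187/14570 + 78)² + 2054588 = (1216647/14570)² + 2054588 = 1480229922609/212284900 + 2054588 = 437638238043809/212284900 ≈ 2.0616e+6)
C - (B + 673)² = 437638238043809/212284900 - (-520 + 673)² = 437638238043809/212284900 - 1*153² = 437638238043809/212284900 - 1*23409 = 437638238043809/212284900 - 23409 = 432668860819709/212284900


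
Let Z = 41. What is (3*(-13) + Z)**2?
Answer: 4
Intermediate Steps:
(3*(-13) + Z)**2 = (3*(-13) + 41)**2 = (-39 + 41)**2 = 2**2 = 4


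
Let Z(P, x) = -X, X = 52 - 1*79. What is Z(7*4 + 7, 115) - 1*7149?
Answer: -7122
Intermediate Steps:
X = -27 (X = 52 - 79 = -27)
Z(P, x) = 27 (Z(P, x) = -1*(-27) = 27)
Z(7*4 + 7, 115) - 1*7149 = 27 - 1*7149 = 27 - 7149 = -7122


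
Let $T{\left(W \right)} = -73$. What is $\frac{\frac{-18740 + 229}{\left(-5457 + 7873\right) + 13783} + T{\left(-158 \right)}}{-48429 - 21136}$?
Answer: $\frac{1201038}{1126883435} \approx 0.0010658$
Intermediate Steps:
$\frac{\frac{-18740 + 229}{\left(-5457 + 7873\right) + 13783} + T{\left(-158 \right)}}{-48429 - 21136} = \frac{\frac{-18740 + 229}{\left(-5457 + 7873\right) + 13783} - 73}{-48429 - 21136} = \frac{- \frac{18511}{2416 + 13783} - 73}{-69565} = \left(- \frac{18511}{16199} - 73\right) \left(- \frac{1}{69565}\right) = \left(- \frac{1201038}{16199}\right) \left(- \frac{1}{69565}\right) = \frac{1201038}{1126883435}$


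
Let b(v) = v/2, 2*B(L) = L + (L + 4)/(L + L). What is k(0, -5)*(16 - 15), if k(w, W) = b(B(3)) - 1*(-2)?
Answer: 73/24 ≈ 3.0417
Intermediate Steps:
B(L) = L/2 + (4 + L)/(4*L) (B(L) = (L + (L + 4)/(L + L))/2 = (L + (4 + L)/((2*L)))/2 = (L + (4 + L)*(1/(2*L)))/2 = (L + (4 + L)/(2*L))/2 = L/2 + (4 + L)/(4*L))
b(v) = v/2 (b(v) = v*(½) = v/2)
k(w, W) = 73/24 (k(w, W) = (¼ + 1/3 + (½)*3)/2 - 1*(-2) = (¼ + ⅓ + 3/2)/2 + 2 = (½)*(25/12) + 2 = 25/24 + 2 = 73/24)
k(0, -5)*(16 - 15) = 73*(16 - 15)/24 = (73/24)*1 = 73/24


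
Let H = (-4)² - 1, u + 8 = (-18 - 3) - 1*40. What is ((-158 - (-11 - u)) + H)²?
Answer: 40401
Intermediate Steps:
u = -69 (u = -8 + ((-18 - 3) - 1*40) = -8 + (-21 - 40) = -8 - 61 = -69)
H = 15 (H = 16 - 1 = 15)
((-158 - (-11 - u)) + H)² = ((-158 - (-11 - 1*(-69))) + 15)² = ((-158 - (-11 + 69)) + 15)² = ((-158 - 1*58) + 15)² = ((-158 - 58) + 15)² = (-216 + 15)² = (-201)² = 40401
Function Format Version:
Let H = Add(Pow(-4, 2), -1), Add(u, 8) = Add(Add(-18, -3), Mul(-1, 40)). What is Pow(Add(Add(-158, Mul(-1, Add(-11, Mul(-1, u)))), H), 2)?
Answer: 40401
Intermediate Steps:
u = -69 (u = Add(-8, Add(Add(-18, -3), Mul(-1, 40))) = Add(-8, Add(-21, -40)) = Add(-8, -61) = -69)
H = 15 (H = Add(16, -1) = 15)
Pow(Add(Add(-158, Mul(-1, Add(-11, Mul(-1, u)))), H), 2) = Pow(Add(Add(-158, Mul(-1, Add(-11, Mul(-1, -69)))), 15), 2) = Pow(Add(Add(-158, Mul(-1, Add(-11, 69))), 15), 2) = Pow(Add(Add(-158, Mul(-1, 58)), 15), 2) = Pow(Add(Add(-158, -58), 15), 2) = Pow(Add(-216, 15), 2) = Pow(-201, 2) = 40401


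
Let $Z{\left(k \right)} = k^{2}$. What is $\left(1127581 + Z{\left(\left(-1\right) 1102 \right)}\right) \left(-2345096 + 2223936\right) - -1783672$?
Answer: $-283753118928$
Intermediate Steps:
$\left(1127581 + Z{\left(\left(-1\right) 1102 \right)}\right) \left(-2345096 + 2223936\right) - -1783672 = \left(1127581 + \left(\left(-1\right) 1102\right)^{2}\right) \left(-2345096 + 2223936\right) - -1783672 = \left(1127581 + \left(-1102\right)^{2}\right) \left(-121160\right) + 1783672 = \left(1127581 + 1214404\right) \left(-121160\right) + 1783672 = 2341985 \left(-121160\right) + 1783672 = -283754902600 + 1783672 = -283753118928$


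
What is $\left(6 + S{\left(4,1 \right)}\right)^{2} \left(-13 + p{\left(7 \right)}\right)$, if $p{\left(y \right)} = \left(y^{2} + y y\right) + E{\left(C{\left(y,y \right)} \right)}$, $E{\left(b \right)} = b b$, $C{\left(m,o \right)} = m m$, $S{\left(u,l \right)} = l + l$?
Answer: $159104$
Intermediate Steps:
$S{\left(u,l \right)} = 2 l$
$C{\left(m,o \right)} = m^{2}$
$E{\left(b \right)} = b^{2}$
$p{\left(y \right)} = y^{4} + 2 y^{2}$ ($p{\left(y \right)} = \left(y^{2} + y y\right) + \left(y^{2}\right)^{2} = \left(y^{2} + y^{2}\right) + y^{4} = 2 y^{2} + y^{4} = y^{4} + 2 y^{2}$)
$\left(6 + S{\left(4,1 \right)}\right)^{2} \left(-13 + p{\left(7 \right)}\right) = \left(6 + 2 \cdot 1\right)^{2} \left(-13 + 7^{2} \left(2 + 7^{2}\right)\right) = \left(6 + 2\right)^{2} \left(-13 + 49 \left(2 + 49\right)\right) = 8^{2} \left(-13 + 49 \cdot 51\right) = 64 \left(-13 + 2499\right) = 64 \cdot 2486 = 159104$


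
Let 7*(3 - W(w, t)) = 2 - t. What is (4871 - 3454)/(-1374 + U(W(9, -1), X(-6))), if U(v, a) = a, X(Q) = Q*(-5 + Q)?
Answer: -13/12 ≈ -1.0833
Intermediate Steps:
W(w, t) = 19/7 + t/7 (W(w, t) = 3 - (2 - t)/7 = 3 + (-2/7 + t/7) = 19/7 + t/7)
(4871 - 3454)/(-1374 + U(W(9, -1), X(-6))) = (4871 - 3454)/(-1374 - 6*(-5 - 6)) = 1417/(-1374 - 6*(-11)) = 1417/(-1374 + 66) = 1417/(-1308) = 1417*(-1/1308) = -13/12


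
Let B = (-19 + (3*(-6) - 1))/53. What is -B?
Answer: 38/53 ≈ 0.71698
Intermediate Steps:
B = -38/53 (B = (-19 + (-18 - 1))*(1/53) = (-19 - 19)*(1/53) = -38*1/53 = -38/53 ≈ -0.71698)
-B = -1*(-38/53) = 38/53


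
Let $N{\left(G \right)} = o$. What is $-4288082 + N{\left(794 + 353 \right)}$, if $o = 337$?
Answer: $-4287745$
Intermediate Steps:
$N{\left(G \right)} = 337$
$-4288082 + N{\left(794 + 353 \right)} = -4288082 + 337 = -4287745$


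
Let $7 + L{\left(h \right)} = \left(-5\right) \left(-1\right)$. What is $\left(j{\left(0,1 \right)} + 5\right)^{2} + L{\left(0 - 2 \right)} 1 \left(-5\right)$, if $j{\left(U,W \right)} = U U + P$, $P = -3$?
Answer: $14$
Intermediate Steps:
$j{\left(U,W \right)} = -3 + U^{2}$ ($j{\left(U,W \right)} = U U - 3 = U^{2} - 3 = -3 + U^{2}$)
$L{\left(h \right)} = -2$ ($L{\left(h \right)} = -7 - -5 = -7 + 5 = -2$)
$\left(j{\left(0,1 \right)} + 5\right)^{2} + L{\left(0 - 2 \right)} 1 \left(-5\right) = \left(\left(-3 + 0^{2}\right) + 5\right)^{2} - 2 \cdot 1 \left(-5\right) = \left(\left(-3 + 0\right) + 5\right)^{2} - -10 = \left(-3 + 5\right)^{2} + 10 = 2^{2} + 10 = 4 + 10 = 14$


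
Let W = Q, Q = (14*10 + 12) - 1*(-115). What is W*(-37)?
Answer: -9879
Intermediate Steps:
Q = 267 (Q = (140 + 12) + 115 = 152 + 115 = 267)
W = 267
W*(-37) = 267*(-37) = -9879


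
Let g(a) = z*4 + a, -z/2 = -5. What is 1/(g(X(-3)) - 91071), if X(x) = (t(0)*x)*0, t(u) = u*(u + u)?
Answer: -1/91031 ≈ -1.0985e-5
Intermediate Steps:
t(u) = 2*u**2 (t(u) = u*(2*u) = 2*u**2)
X(x) = 0 (X(x) = ((2*0**2)*x)*0 = ((2*0)*x)*0 = (0*x)*0 = 0*0 = 0)
z = 10 (z = -2*(-5) = 10)
g(a) = 40 + a (g(a) = 10*4 + a = 40 + a)
1/(g(X(-3)) - 91071) = 1/((40 + 0) - 91071) = 1/(40 - 91071) = 1/(-91031) = -1/91031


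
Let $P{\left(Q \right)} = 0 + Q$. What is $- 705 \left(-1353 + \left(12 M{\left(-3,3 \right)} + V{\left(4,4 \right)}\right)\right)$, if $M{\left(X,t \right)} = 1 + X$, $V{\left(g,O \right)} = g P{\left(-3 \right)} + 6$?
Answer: $975015$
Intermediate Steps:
$P{\left(Q \right)} = Q$
$V{\left(g,O \right)} = 6 - 3 g$ ($V{\left(g,O \right)} = g \left(-3\right) + 6 = - 3 g + 6 = 6 - 3 g$)
$- 705 \left(-1353 + \left(12 M{\left(-3,3 \right)} + V{\left(4,4 \right)}\right)\right) = - 705 \left(-1353 + \left(12 \left(1 - 3\right) + \left(6 - 12\right)\right)\right) = - 705 \left(-1353 + \left(12 \left(-2\right) + \left(6 - 12\right)\right)\right) = - 705 \left(-1353 - 30\right) = \left(-705\right) \left(-1383\right) = 975015$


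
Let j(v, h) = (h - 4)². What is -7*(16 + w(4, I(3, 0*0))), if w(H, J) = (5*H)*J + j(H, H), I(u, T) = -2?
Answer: 168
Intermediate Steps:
j(v, h) = (-4 + h)²
w(H, J) = (-4 + H)² + 5*H*J (w(H, J) = (5*H)*J + (-4 + H)² = 5*H*J + (-4 + H)² = (-4 + H)² + 5*H*J)
-7*(16 + w(4, I(3, 0*0))) = -7*(16 + ((-4 + 4)² + 5*4*(-2))) = -7*(16 + (0² - 40)) = -7*(16 + (0 - 40)) = -7*(16 - 40) = -7*(-24) = 168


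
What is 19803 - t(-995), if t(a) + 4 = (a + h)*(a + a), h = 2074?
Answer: 2167017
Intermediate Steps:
t(a) = -4 + 2*a*(2074 + a) (t(a) = -4 + (a + 2074)*(a + a) = -4 + (2074 + a)*(2*a) = -4 + 2*a*(2074 + a))
19803 - t(-995) = 19803 - (-4 + 2*(-995)**2 + 4148*(-995)) = 19803 - (-4 + 2*990025 - 4127260) = 19803 - (-4 + 1980050 - 4127260) = 19803 - 1*(-2147214) = 19803 + 2147214 = 2167017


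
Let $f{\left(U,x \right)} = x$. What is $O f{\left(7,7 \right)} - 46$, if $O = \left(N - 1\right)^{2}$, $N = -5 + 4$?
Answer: $-18$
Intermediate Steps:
$N = -1$
$O = 4$ ($O = \left(-1 - 1\right)^{2} = \left(-2\right)^{2} = 4$)
$O f{\left(7,7 \right)} - 46 = 4 \cdot 7 - 46 = 28 + \left(-49 + 3\right) = 28 - 46 = -18$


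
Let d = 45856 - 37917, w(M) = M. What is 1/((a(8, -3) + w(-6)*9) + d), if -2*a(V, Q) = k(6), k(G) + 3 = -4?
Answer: 2/15777 ≈ 0.00012677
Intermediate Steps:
k(G) = -7 (k(G) = -3 - 4 = -7)
a(V, Q) = 7/2 (a(V, Q) = -½*(-7) = 7/2)
d = 7939
1/((a(8, -3) + w(-6)*9) + d) = 1/((7/2 - 6*9) + 7939) = 1/((7/2 - 54) + 7939) = 1/(-101/2 + 7939) = 1/(15777/2) = 2/15777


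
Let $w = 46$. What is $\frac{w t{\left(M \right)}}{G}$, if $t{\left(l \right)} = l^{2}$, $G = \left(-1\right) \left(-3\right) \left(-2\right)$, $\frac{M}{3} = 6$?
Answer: $-2484$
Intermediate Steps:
$M = 18$ ($M = 3 \cdot 6 = 18$)
$G = -6$ ($G = 3 \left(-2\right) = -6$)
$\frac{w t{\left(M \right)}}{G} = \frac{46 \cdot 18^{2}}{-6} = 46 \cdot 324 \left(- \frac{1}{6}\right) = 14904 \left(- \frac{1}{6}\right) = -2484$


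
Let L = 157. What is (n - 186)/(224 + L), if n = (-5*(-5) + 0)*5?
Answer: -61/381 ≈ -0.16010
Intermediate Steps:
n = 125 (n = (25 + 0)*5 = 25*5 = 125)
(n - 186)/(224 + L) = (125 - 186)/(224 + 157) = -61/381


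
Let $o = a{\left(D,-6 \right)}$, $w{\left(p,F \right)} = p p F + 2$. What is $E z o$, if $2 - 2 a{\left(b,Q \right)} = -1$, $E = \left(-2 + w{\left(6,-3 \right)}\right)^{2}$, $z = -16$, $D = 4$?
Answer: $-279936$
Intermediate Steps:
$w{\left(p,F \right)} = 2 + F p^{2}$ ($w{\left(p,F \right)} = p^{2} F + 2 = F p^{2} + 2 = 2 + F p^{2}$)
$E = 11664$ ($E = \left(-2 + \left(2 - 3 \cdot 6^{2}\right)\right)^{2} = \left(-2 + \left(2 - 108\right)\right)^{2} = \left(-2 - 106\right)^{2} = \left(-108\right)^{2} = 11664$)
$a{\left(b,Q \right)} = \frac{3}{2}$ ($a{\left(b,Q \right)} = 1 - - \frac{1}{2} = 1 + \frac{1}{2} = \frac{3}{2}$)
$o = \frac{3}{2} \approx 1.5$
$E z o = 11664 \left(-16\right) \frac{3}{2} = \left(-186624\right) \frac{3}{2} = -279936$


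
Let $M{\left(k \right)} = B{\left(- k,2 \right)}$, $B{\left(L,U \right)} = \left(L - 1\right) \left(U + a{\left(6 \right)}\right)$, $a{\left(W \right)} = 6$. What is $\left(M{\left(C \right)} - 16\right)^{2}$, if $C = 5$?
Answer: $4096$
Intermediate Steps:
$B{\left(L,U \right)} = \left(-1 + L\right) \left(6 + U\right)$ ($B{\left(L,U \right)} = \left(L - 1\right) \left(U + 6\right) = \left(-1 + L\right) \left(6 + U\right)$)
$M{\left(k \right)} = -8 - 8 k$ ($M{\left(k \right)} = -6 - 2 + 6 \left(- k\right) + - k 2 = -6 - 2 - 6 k - 2 k = -8 - 8 k$)
$\left(M{\left(C \right)} - 16\right)^{2} = \left(\left(-8 - 40\right) - 16\right)^{2} = \left(-48 - 16\right)^{2} = \left(-64\right)^{2} = 4096$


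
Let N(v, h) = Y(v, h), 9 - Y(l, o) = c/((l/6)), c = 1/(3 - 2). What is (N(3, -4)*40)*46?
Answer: 12880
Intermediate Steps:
c = 1 (c = 1/1 = 1)
Y(l, o) = 9 - 6/l (Y(l, o) = 9 - 1/(l/6) = 9 - 6/l)
N(v, h) = 9 - 6/v
(N(3, -4)*40)*46 = ((9 - 6/3)*40)*46 = ((9 - 6*⅓)*40)*46 = ((9 - 2)*40)*46 = (7*40)*46 = 280*46 = 12880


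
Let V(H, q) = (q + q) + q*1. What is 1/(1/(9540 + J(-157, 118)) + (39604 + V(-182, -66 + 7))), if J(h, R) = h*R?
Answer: 8986/354291021 ≈ 2.5363e-5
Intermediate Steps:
J(h, R) = R*h
V(H, q) = 3*q (V(H, q) = 2*q + q = 3*q)
1/(1/(9540 + J(-157, 118)) + (39604 + V(-182, -66 + 7))) = 1/(1/(9540 + 118*(-157)) + (39604 + 3*(-66 + 7))) = 1/(1/(9540 - 18526) + (39604 + 3*(-59))) = 1/(1/(-8986) + (39604 - 177)) = 1/(-1/8986 + 39427) = 1/(354291021/8986) = 8986/354291021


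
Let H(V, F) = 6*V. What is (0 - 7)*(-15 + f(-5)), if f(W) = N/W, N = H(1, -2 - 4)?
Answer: 567/5 ≈ 113.40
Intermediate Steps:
N = 6 (N = 6*1 = 6)
f(W) = 6/W
(0 - 7)*(-15 + f(-5)) = (0 - 7)*(-15 + 6/(-5)) = -7*(-15 + 6*(-1/5)) = -7*(-15 - 6/5) = -7*(-81/5) = 567/5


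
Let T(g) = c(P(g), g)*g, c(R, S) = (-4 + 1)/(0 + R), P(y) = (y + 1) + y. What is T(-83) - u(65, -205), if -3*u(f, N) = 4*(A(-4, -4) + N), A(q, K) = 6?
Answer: -44029/165 ≈ -266.84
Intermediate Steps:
P(y) = 1 + 2*y (P(y) = (1 + y) + y = 1 + 2*y)
c(R, S) = -3/R
T(g) = -3*g/(1 + 2*g) (T(g) = (-3/(1 + 2*g))*g = -3*g/(1 + 2*g))
u(f, N) = -8 - 4*N/3 (u(f, N) = -4*(6 + N)/3 = -(24 + 4*N)/3 = -8 - 4*N/3)
T(-83) - u(65, -205) = -3*(-83)/(1 + 2*(-83)) - (-8 - 4/3*(-205)) = -3*(-83)/(1 - 166) - (-8 + 820/3) = -3*(-83)/(-165) - 1*796/3 = -3*(-83)*(-1/165) - 796/3 = -83/55 - 796/3 = -44029/165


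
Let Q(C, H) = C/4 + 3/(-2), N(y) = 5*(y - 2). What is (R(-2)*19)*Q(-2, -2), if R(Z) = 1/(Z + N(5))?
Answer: -38/13 ≈ -2.9231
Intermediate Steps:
N(y) = -10 + 5*y (N(y) = 5*(-2 + y) = -10 + 5*y)
R(Z) = 1/(15 + Z) (R(Z) = 1/(Z + (-10 + 5*5)) = 1/(Z + (-10 + 25)) = 1/(Z + 15) = 1/(15 + Z))
Q(C, H) = -3/2 + C/4 (Q(C, H) = C*(¼) + 3*(-½) = C/4 - 3/2 = -3/2 + C/4)
(R(-2)*19)*Q(-2, -2) = (19/(15 - 2))*(-3/2 + (¼)*(-2)) = (19/13)*(-3/2 - ½) = ((1/13)*19)*(-2) = (19/13)*(-2) = -38/13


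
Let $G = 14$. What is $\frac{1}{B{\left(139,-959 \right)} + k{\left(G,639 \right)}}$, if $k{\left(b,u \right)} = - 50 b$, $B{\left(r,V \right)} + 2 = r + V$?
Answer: $- \frac{1}{1522} \approx -0.00065703$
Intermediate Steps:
$B{\left(r,V \right)} = -2 + V + r$ ($B{\left(r,V \right)} = -2 + \left(r + V\right) = -2 + \left(V + r\right) = -2 + V + r$)
$\frac{1}{B{\left(139,-959 \right)} + k{\left(G,639 \right)}} = \frac{1}{\left(-2 - 959 + 139\right) - 700} = \frac{1}{-822 - 700} = \frac{1}{-1522} = - \frac{1}{1522}$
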